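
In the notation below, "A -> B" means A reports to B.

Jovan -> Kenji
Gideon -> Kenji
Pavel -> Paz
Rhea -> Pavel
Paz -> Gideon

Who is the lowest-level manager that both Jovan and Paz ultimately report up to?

Kenji

Jovan's chain of managers is Kenji. Paz's chain of managers is Gideon, Kenji. The first manager that appears in both chains is Kenji.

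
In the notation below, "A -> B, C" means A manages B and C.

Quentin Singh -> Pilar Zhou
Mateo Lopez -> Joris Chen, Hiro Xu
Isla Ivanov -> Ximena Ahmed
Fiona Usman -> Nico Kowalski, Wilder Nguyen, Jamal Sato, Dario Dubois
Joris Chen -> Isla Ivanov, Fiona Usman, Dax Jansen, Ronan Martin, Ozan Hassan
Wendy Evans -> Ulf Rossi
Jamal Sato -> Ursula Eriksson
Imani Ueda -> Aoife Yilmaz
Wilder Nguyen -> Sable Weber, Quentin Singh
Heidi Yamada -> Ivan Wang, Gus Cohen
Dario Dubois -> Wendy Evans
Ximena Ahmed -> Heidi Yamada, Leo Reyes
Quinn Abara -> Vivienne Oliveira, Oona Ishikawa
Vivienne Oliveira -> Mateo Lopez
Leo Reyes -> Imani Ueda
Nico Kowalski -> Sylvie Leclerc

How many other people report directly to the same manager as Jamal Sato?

Jamal Sato reports to Fiona Usman. Fiona Usman's other direct reports are Nico Kowalski, Wilder Nguyen, Dario Dubois — 3 peers.

3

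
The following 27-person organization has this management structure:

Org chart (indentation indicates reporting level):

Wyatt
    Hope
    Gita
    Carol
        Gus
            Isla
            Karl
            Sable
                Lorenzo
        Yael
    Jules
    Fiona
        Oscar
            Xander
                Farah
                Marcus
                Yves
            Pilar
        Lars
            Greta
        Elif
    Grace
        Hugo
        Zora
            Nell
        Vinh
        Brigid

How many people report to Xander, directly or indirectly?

3

Xander directly manages Farah, Marcus, Yves. Farah has no reports. Marcus has no reports. Yves has no reports. So Xander's organization is 3 direct reports plus everyone under them: 1 + 1 + 1 = 3.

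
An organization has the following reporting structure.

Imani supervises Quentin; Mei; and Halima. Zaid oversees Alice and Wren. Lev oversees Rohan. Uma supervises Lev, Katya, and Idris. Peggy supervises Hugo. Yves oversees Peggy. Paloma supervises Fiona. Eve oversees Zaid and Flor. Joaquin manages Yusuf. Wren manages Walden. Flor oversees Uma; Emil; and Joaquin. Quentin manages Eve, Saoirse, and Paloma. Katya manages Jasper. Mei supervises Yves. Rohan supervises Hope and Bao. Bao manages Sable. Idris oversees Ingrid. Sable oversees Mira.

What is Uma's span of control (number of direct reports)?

Uma directly manages Lev, Katya, Idris. That is 3 direct reports.

3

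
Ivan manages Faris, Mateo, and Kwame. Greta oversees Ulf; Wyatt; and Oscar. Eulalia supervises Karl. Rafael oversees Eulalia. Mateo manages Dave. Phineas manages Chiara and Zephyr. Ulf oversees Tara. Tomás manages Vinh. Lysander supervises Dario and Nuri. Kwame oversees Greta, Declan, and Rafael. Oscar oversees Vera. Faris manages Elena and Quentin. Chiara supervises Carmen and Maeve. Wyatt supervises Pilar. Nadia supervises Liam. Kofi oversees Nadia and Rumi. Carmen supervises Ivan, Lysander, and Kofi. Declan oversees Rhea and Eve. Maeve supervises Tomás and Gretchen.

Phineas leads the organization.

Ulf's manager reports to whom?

Kwame

Ulf reports to Greta, and Greta reports to Kwame. So Ulf's skip-level manager is Kwame.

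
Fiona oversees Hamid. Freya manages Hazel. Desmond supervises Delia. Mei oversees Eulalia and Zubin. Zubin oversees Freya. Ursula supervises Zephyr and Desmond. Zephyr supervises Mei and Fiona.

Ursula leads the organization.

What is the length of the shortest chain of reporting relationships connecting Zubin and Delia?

5

Zubin is 3 levels below Ursula, and Delia is 2 levels below Ursula (their lowest common manager). The shortest path runs up from Zubin to Ursula and back down to Delia: 3 + 2 = 5 links.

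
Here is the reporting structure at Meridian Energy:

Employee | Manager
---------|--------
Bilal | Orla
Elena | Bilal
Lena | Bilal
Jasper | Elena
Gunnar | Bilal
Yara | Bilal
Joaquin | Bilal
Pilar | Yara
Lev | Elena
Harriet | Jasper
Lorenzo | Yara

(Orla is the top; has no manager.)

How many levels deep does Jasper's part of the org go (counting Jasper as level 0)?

The longest chain under Jasper runs Jasper → Harriet, which is 1 level below Jasper.

1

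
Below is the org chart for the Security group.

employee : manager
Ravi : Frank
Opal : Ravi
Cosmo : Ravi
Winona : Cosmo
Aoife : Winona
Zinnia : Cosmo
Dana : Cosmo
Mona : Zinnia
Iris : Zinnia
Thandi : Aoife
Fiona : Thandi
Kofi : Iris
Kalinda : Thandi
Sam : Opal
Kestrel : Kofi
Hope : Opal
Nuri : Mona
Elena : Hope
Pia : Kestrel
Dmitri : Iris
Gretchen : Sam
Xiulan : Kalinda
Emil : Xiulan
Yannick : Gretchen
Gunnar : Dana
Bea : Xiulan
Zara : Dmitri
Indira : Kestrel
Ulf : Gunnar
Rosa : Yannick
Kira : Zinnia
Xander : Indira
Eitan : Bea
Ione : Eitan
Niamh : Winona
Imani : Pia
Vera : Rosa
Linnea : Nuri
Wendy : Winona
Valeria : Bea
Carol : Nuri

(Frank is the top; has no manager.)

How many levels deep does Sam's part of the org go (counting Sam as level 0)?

4

The longest chain under Sam runs Sam → Gretchen → Yannick → Rosa → Vera, which is 4 levels below Sam.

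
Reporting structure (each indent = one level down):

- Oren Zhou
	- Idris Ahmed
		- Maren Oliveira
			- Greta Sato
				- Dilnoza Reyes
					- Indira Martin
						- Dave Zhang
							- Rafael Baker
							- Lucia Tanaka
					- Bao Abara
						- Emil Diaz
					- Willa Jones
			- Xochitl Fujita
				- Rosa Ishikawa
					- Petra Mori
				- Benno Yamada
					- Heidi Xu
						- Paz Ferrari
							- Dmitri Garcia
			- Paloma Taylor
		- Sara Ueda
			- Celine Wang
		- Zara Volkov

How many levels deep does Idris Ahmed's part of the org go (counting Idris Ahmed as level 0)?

6

The longest chain under Idris Ahmed runs Idris Ahmed → Maren Oliveira → Xochitl Fujita → Benno Yamada → Heidi Xu → Paz Ferrari → Dmitri Garcia, which is 6 levels below Idris Ahmed.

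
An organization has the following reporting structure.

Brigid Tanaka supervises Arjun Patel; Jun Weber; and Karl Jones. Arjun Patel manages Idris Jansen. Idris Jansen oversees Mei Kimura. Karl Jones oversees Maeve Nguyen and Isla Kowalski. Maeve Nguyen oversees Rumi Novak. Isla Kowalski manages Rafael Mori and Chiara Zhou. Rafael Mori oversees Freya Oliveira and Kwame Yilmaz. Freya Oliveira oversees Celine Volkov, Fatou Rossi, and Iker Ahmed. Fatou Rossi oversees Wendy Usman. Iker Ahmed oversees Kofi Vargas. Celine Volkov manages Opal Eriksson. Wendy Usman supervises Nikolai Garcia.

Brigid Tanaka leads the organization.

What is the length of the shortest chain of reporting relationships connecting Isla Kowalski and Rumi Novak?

3

Isla Kowalski is 1 level below Karl Jones, and Rumi Novak is 2 levels below Karl Jones (their lowest common manager). The shortest path runs up from Isla Kowalski to Karl Jones and back down to Rumi Novak: 1 + 2 = 3 links.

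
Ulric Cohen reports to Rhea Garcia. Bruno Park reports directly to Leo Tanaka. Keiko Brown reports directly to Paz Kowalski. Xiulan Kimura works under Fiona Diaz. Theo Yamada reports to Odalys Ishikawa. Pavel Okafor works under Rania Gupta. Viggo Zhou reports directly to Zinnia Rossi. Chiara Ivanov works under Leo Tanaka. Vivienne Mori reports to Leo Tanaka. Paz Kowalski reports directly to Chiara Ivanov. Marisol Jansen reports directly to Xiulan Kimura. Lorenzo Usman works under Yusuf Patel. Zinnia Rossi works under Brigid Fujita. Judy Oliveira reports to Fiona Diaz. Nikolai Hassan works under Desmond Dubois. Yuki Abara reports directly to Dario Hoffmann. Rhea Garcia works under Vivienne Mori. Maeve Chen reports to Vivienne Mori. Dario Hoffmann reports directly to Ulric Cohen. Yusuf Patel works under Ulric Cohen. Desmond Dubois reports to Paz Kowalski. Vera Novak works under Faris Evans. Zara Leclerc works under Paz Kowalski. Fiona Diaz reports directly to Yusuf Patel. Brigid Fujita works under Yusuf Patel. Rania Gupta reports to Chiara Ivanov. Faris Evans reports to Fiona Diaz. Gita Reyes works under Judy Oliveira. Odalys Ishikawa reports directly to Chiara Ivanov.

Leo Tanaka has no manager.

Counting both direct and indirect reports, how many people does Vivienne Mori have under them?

Vivienne Mori directly manages Rhea Garcia, Maeve Chen. Under Rhea Garcia: Ulric Cohen, Dario Hoffmann, Yuki Abara, Yusuf Patel, Fiona Diaz, Faris Evans, Vera Novak, Judy Oliveira, Gita Reyes, Xiulan Kimura, Marisol Jansen, Lorenzo Usman, Brigid Fujita, Zinnia Rossi, Viggo Zhou (15). Maeve Chen has no reports. So Vivienne Mori's organization is 2 direct reports plus everyone under them: 16 + 1 = 17.

17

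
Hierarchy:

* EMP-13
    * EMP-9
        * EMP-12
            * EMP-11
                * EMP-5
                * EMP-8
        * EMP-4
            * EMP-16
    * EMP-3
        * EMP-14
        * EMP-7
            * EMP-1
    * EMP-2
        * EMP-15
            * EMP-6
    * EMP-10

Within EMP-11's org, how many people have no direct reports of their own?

The people in EMP-11's organization with no one reporting to them are EMP-8, EMP-5. That is 2.

2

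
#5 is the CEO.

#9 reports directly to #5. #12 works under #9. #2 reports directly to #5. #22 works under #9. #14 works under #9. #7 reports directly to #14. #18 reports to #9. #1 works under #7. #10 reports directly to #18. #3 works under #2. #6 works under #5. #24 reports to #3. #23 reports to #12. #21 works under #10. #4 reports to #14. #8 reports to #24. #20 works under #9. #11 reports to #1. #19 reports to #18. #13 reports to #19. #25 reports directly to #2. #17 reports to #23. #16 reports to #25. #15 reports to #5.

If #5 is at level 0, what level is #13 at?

4

Chain from #13 up to #5: #13 → #19 → #18 → #9 → #5. That is 4 steps up, so #13 is 4 levels below #5.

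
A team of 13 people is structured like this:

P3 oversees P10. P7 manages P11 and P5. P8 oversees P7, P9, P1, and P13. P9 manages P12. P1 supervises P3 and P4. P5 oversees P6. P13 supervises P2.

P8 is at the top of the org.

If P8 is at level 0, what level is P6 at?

3

Chain from P6 up to P8: P6 → P5 → P7 → P8. That is 3 steps up, so P6 is 3 levels below P8.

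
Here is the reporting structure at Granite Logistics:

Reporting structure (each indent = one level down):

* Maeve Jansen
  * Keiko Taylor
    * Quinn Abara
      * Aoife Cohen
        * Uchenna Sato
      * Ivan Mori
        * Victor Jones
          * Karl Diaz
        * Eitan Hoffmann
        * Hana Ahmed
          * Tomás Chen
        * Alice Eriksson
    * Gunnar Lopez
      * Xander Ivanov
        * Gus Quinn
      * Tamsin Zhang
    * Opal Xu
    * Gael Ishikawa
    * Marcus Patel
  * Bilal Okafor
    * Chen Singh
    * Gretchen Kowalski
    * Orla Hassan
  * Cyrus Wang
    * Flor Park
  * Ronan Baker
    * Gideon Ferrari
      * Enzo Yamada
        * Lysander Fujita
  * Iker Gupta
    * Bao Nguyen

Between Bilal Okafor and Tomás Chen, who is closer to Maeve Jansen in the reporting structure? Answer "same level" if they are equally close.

Bilal Okafor is 1 level below Maeve Jansen; Tomás Chen is 5. Bilal Okafor is higher.

Bilal Okafor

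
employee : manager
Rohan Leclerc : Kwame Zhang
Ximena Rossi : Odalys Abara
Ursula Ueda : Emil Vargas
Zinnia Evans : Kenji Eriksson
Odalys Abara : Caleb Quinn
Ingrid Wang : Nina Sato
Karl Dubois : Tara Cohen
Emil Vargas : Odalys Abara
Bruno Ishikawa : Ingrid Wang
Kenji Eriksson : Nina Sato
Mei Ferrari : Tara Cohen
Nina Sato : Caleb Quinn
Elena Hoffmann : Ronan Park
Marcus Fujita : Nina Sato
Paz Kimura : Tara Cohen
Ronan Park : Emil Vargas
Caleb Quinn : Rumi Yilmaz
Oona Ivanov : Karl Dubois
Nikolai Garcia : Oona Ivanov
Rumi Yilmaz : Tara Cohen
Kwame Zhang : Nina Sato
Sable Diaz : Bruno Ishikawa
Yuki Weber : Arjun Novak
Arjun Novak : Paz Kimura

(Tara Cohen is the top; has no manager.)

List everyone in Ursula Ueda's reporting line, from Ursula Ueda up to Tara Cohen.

Ursula Ueda reports to Emil Vargas. Emil Vargas reports to Odalys Abara. Odalys Abara reports to Caleb Quinn. Caleb Quinn reports to Rumi Yilmaz. Rumi Yilmaz reports to Tara Cohen. Tara Cohen is at the top.

Ursula Ueda -> Emil Vargas -> Odalys Abara -> Caleb Quinn -> Rumi Yilmaz -> Tara Cohen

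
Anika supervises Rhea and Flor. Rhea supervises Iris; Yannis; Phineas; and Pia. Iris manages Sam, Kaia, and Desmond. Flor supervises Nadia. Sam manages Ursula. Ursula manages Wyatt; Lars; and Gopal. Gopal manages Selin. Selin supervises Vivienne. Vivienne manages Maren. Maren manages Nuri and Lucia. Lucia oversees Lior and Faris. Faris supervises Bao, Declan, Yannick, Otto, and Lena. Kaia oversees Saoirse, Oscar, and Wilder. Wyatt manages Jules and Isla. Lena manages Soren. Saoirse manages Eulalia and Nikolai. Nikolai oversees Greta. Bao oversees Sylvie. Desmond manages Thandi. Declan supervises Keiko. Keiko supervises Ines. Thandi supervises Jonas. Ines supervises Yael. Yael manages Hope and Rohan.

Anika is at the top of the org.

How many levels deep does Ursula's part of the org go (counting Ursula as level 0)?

The longest chain under Ursula runs Ursula → Gopal → Selin → Vivienne → Maren → Lucia → Faris → Declan → Keiko → Ines → Yael → Hope, which is 11 levels below Ursula.

11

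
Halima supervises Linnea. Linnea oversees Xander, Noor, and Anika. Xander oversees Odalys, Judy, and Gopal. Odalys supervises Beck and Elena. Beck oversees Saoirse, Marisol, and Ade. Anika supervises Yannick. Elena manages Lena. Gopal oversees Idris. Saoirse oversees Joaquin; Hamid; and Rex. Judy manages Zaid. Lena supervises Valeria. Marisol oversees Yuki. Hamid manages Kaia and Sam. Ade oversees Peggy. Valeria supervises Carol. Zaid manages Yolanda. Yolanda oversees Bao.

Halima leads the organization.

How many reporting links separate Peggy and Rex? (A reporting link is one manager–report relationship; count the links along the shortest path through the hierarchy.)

4

Peggy is 2 levels below Beck, and Rex is 2 levels below Beck (their lowest common manager). The shortest path runs up from Peggy to Beck and back down to Rex: 2 + 2 = 4 links.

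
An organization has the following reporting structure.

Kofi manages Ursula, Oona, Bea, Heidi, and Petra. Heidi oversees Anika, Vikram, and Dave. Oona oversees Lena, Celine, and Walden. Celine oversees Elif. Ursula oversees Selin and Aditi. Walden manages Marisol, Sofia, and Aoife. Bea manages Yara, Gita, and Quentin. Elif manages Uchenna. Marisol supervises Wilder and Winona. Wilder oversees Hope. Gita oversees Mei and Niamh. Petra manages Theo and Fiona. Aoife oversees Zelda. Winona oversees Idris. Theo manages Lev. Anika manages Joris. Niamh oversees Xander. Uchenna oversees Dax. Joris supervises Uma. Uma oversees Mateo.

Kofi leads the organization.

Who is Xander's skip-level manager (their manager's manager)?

Gita

Xander reports to Niamh, and Niamh reports to Gita. So Xander's skip-level manager is Gita.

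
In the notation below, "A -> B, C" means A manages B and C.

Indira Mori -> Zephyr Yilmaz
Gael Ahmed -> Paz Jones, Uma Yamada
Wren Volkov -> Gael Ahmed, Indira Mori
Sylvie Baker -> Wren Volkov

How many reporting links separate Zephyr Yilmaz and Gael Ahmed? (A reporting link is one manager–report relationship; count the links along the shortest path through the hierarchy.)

3

Zephyr Yilmaz is 2 levels below Wren Volkov, and Gael Ahmed is 1 level below Wren Volkov (their lowest common manager). The shortest path runs up from Zephyr Yilmaz to Wren Volkov and back down to Gael Ahmed: 2 + 1 = 3 links.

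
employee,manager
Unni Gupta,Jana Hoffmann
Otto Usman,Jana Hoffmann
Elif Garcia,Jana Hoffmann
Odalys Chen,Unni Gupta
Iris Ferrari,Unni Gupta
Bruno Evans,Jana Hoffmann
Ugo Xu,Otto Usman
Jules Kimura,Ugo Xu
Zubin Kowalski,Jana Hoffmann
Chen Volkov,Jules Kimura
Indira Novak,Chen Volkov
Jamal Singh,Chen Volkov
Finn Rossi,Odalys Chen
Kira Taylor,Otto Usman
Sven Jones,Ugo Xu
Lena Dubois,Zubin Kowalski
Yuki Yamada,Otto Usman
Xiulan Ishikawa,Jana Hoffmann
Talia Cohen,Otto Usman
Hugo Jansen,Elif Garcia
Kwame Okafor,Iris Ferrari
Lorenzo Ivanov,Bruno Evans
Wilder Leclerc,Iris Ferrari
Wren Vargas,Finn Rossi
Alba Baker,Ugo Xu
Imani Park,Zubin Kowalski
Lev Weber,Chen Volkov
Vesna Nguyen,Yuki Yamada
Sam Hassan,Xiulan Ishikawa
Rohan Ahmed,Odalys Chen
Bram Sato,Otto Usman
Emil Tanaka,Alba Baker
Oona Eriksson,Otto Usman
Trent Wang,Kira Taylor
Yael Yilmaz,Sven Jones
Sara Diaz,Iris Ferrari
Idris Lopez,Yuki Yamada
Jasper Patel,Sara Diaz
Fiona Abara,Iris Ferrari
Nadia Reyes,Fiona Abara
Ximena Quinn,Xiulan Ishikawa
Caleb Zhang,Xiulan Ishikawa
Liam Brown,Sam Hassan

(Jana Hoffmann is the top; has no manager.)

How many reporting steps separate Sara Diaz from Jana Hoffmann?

Chain from Sara Diaz up to Jana Hoffmann: Sara Diaz → Iris Ferrari → Unni Gupta → Jana Hoffmann. That is 3 steps up, so Sara Diaz is 3 levels below Jana Hoffmann.

3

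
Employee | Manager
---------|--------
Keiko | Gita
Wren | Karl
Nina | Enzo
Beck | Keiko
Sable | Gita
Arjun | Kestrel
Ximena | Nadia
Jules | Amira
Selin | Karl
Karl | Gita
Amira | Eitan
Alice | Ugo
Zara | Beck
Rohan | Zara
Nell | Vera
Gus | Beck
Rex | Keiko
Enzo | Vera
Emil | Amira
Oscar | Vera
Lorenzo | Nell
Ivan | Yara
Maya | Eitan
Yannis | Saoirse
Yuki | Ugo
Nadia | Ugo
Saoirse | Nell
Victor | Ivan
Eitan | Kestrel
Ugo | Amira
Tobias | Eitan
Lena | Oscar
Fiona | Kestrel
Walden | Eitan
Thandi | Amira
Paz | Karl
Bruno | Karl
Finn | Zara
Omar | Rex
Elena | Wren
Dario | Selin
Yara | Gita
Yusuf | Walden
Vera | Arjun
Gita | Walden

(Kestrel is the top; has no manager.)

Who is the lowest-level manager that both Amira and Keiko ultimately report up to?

Amira's chain of managers is Eitan, Kestrel. Keiko's chain of managers is Gita, Walden, Eitan, Kestrel. The first manager that appears in both chains is Eitan.

Eitan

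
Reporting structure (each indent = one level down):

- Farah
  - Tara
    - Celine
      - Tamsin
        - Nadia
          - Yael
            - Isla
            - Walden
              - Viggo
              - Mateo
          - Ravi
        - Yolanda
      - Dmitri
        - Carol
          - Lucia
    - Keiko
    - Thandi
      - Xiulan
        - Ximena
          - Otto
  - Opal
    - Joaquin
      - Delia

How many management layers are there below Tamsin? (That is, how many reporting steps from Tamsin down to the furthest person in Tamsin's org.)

4

The longest chain under Tamsin runs Tamsin → Nadia → Yael → Walden → Mateo, which is 4 levels below Tamsin.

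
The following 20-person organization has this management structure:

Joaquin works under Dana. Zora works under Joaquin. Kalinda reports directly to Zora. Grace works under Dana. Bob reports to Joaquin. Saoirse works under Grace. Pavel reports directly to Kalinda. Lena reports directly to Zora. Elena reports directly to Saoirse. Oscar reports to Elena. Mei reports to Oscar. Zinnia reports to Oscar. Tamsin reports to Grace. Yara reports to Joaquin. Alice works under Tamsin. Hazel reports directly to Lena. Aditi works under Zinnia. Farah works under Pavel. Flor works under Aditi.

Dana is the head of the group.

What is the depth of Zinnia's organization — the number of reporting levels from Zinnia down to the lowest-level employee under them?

2

The longest chain under Zinnia runs Zinnia → Aditi → Flor, which is 2 levels below Zinnia.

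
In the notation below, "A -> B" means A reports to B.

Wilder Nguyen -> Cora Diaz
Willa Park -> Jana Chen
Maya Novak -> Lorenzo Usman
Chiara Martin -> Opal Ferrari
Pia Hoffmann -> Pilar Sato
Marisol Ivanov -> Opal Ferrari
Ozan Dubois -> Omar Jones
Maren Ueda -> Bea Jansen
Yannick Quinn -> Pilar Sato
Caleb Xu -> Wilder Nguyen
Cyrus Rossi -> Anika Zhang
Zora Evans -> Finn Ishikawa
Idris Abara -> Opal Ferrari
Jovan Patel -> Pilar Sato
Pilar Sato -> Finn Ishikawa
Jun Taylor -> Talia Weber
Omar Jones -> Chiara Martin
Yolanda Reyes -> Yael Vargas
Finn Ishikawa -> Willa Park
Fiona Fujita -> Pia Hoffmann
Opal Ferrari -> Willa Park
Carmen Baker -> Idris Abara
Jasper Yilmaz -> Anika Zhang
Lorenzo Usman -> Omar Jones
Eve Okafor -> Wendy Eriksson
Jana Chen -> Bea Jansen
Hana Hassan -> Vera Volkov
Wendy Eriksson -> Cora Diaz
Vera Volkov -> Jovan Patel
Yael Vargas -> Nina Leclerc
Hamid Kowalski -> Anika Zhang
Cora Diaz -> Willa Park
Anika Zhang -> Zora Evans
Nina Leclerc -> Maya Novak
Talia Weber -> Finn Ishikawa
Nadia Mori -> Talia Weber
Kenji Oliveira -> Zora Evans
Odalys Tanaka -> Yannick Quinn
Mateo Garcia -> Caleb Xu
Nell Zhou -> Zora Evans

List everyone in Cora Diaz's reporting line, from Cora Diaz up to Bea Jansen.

Cora Diaz reports to Willa Park. Willa Park reports to Jana Chen. Jana Chen reports to Bea Jansen. Bea Jansen is at the top.

Cora Diaz -> Willa Park -> Jana Chen -> Bea Jansen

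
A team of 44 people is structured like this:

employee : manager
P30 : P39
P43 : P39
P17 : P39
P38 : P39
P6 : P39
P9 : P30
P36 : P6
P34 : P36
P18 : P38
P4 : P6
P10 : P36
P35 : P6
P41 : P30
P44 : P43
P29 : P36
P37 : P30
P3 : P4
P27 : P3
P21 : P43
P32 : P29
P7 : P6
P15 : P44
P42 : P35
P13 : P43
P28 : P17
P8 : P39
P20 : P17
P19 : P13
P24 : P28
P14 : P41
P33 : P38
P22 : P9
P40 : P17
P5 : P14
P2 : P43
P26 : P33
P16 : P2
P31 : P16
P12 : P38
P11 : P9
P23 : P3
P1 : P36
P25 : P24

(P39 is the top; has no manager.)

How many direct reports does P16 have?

P16 directly manages P31. That is 1 direct report.

1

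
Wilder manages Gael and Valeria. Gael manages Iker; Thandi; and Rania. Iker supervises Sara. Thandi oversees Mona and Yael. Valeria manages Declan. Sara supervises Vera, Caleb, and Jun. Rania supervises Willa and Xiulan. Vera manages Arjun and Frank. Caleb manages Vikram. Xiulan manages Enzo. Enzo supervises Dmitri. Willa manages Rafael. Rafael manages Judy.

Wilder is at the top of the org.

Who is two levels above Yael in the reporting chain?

Gael

Yael reports to Thandi, and Thandi reports to Gael. So Yael's skip-level manager is Gael.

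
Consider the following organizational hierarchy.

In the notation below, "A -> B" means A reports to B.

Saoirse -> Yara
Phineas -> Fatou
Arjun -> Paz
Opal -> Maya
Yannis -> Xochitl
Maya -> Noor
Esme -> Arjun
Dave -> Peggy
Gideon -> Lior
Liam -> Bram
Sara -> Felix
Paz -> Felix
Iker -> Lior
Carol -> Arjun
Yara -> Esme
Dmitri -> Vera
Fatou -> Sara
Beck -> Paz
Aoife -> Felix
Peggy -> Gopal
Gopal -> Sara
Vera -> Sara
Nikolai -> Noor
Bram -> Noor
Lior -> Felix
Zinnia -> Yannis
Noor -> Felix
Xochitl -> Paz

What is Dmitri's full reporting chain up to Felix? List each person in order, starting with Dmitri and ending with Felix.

Dmitri reports to Vera. Vera reports to Sara. Sara reports to Felix. Felix is at the top.

Dmitri -> Vera -> Sara -> Felix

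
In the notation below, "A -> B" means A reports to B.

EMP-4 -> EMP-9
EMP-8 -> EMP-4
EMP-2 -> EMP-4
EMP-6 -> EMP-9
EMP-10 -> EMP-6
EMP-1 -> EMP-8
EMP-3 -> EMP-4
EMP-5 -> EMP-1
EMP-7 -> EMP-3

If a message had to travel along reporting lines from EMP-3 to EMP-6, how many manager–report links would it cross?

EMP-3 is 2 levels below EMP-9, and EMP-6 is 1 level below EMP-9 (their lowest common manager). The shortest path runs up from EMP-3 to EMP-9 and back down to EMP-6: 2 + 1 = 3 links.

3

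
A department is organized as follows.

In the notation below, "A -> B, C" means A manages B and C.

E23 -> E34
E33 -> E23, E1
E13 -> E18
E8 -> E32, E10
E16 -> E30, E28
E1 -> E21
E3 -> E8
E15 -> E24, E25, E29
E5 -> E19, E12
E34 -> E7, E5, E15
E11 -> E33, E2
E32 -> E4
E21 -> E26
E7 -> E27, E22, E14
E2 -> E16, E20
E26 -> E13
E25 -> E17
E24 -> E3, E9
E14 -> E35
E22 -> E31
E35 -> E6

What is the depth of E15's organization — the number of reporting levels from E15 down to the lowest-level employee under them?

5

The longest chain under E15 runs E15 → E24 → E3 → E8 → E32 → E4, which is 5 levels below E15.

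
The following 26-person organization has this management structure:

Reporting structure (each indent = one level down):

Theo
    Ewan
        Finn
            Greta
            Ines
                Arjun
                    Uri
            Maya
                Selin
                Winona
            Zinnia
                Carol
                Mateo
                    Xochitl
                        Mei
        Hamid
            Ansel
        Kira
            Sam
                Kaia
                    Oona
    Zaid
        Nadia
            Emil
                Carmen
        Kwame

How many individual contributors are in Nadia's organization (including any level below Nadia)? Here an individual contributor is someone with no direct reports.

The only person in Nadia's organization with no one reporting to them is Carmen. That is 1.

1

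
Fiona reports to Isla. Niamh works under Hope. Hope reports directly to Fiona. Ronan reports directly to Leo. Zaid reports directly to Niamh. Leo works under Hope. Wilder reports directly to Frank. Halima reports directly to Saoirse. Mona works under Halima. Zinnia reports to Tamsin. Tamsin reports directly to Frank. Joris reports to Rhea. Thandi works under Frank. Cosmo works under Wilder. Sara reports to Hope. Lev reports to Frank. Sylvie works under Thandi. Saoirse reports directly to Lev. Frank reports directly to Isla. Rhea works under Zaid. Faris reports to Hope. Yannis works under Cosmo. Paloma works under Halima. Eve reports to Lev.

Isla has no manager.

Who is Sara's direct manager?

Sara reports directly to Hope.

Hope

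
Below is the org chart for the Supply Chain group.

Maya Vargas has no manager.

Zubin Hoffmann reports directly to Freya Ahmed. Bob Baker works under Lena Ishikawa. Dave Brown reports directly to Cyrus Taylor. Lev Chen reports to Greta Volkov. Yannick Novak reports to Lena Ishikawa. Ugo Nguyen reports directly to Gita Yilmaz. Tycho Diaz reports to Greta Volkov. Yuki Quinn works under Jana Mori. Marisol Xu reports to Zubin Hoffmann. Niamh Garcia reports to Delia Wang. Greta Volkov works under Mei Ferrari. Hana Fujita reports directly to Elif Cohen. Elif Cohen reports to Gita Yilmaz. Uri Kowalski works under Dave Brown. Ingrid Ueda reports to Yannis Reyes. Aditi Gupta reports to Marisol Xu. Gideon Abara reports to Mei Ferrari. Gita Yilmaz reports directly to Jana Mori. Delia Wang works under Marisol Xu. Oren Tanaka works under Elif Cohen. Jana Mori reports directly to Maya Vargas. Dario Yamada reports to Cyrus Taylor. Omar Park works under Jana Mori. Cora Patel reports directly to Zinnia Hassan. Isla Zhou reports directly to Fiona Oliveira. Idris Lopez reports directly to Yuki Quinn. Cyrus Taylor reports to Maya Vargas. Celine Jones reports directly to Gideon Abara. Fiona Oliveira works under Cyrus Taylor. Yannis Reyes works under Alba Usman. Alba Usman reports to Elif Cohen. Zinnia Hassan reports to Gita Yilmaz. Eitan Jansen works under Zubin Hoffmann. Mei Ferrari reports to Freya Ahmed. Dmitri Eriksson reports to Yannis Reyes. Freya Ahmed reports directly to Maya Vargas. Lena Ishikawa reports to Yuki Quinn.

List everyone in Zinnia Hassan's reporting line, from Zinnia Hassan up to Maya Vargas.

Zinnia Hassan reports to Gita Yilmaz. Gita Yilmaz reports to Jana Mori. Jana Mori reports to Maya Vargas. Maya Vargas is at the top.

Zinnia Hassan -> Gita Yilmaz -> Jana Mori -> Maya Vargas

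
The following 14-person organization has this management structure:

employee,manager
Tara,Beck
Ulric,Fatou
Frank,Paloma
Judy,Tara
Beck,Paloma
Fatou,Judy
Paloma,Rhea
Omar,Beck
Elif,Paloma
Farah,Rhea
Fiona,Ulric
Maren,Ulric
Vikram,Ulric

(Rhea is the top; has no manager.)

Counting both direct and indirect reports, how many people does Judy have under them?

Judy directly manages Fatou. Under Fatou: Ulric, Vikram, Maren, Fiona (4). That's 5 in total.

5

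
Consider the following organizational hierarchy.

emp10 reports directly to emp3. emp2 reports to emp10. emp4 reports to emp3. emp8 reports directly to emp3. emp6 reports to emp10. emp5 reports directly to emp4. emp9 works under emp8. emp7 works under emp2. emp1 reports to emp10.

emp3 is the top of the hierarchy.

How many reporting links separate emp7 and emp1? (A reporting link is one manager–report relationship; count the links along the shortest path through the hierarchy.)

3

emp7 is 2 levels below emp10, and emp1 is 1 level below emp10 (their lowest common manager). The shortest path runs up from emp7 to emp10 and back down to emp1: 2 + 1 = 3 links.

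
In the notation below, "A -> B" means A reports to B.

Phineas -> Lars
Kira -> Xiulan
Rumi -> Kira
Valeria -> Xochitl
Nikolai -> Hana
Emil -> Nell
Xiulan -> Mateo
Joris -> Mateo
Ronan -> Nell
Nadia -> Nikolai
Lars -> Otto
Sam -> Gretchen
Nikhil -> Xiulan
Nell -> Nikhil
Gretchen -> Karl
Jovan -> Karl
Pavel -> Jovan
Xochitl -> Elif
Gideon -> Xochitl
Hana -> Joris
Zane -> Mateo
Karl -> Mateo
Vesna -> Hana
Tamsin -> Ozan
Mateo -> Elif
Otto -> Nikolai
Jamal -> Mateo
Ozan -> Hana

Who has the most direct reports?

Direct-report counts: Elif has 2; Xochitl has 2; Mateo has 5; Xiulan has 2; Nikhil has 1; Nell has 2; Kira has 1; Karl has 2; Gretchen has 1; Jovan has 1; Joris has 1; Hana has 3; Nikolai has 2; Otto has 1; Lars has 1; Ozan has 1. The largest is 5, held by Mateo.

Mateo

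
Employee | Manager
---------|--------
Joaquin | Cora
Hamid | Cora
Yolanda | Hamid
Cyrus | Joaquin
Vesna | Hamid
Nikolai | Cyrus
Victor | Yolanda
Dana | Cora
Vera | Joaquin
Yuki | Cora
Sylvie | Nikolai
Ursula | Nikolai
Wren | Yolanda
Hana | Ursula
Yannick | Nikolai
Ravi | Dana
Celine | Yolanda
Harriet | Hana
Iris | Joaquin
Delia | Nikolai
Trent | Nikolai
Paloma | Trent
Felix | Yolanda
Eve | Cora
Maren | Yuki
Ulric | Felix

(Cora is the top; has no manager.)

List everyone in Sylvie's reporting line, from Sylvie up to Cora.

Sylvie -> Nikolai -> Cyrus -> Joaquin -> Cora

Sylvie reports to Nikolai. Nikolai reports to Cyrus. Cyrus reports to Joaquin. Joaquin reports to Cora. Cora is at the top.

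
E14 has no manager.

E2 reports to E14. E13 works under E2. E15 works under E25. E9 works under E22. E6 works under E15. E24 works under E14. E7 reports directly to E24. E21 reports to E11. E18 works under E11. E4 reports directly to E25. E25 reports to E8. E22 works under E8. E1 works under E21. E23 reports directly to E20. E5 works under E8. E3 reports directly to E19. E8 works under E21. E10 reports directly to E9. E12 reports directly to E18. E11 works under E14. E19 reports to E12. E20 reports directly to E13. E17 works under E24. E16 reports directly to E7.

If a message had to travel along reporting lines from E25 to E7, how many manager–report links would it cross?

6

E25 is 4 levels below E14, and E7 is 2 levels below E14 (their lowest common manager). The shortest path runs up from E25 to E14 and back down to E7: 4 + 2 = 6 links.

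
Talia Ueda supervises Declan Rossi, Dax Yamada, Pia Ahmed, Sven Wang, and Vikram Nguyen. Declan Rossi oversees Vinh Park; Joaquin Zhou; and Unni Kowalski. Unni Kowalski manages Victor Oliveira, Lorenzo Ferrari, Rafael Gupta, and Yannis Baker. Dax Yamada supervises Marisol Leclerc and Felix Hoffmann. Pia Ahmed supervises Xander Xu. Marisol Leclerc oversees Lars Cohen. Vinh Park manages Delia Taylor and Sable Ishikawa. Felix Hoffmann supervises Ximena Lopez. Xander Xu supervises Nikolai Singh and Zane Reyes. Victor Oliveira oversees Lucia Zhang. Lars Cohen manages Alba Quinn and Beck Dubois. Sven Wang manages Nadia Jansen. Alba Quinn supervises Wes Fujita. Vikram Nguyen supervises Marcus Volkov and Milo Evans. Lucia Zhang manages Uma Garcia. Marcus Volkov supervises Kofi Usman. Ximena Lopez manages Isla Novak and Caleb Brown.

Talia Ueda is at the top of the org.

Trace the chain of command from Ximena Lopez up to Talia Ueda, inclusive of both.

Ximena Lopez reports to Felix Hoffmann. Felix Hoffmann reports to Dax Yamada. Dax Yamada reports to Talia Ueda. Talia Ueda is at the top.

Ximena Lopez -> Felix Hoffmann -> Dax Yamada -> Talia Ueda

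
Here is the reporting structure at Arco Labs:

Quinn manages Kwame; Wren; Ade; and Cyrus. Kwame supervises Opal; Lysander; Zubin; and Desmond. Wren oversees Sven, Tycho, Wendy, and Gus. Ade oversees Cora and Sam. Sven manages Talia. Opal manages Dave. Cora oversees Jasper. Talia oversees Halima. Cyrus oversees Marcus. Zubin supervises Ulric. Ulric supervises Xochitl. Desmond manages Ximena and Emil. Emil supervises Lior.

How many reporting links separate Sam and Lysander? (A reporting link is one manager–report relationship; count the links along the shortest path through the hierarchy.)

4

Sam is 2 levels below Quinn, and Lysander is 2 levels below Quinn (their lowest common manager). The shortest path runs up from Sam to Quinn and back down to Lysander: 2 + 2 = 4 links.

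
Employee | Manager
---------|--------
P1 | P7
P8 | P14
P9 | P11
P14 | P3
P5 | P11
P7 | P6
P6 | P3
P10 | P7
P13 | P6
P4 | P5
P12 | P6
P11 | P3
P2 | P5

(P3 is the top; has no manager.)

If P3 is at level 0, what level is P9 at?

Chain from P9 up to P3: P9 → P11 → P3. That is 2 steps up, so P9 is 2 levels below P3.

2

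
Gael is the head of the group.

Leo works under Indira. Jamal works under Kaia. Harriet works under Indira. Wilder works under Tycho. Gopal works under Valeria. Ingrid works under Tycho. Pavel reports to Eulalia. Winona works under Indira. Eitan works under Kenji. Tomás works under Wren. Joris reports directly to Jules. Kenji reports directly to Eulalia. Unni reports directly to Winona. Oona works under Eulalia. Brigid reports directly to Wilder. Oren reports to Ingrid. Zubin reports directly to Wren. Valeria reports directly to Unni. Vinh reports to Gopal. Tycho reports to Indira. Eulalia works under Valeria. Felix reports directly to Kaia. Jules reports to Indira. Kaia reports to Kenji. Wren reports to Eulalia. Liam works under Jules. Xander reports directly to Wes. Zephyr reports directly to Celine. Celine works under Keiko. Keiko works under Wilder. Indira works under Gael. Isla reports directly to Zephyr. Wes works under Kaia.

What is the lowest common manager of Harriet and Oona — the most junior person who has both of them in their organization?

Harriet's chain of managers is Indira, Gael. Oona's chain of managers is Eulalia, Valeria, Unni, Winona, Indira, Gael. The first manager that appears in both chains is Indira.

Indira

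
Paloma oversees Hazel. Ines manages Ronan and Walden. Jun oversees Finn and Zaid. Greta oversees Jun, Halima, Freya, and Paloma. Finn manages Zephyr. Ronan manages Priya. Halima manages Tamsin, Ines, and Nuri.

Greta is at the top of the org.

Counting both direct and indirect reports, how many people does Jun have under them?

3

Jun directly manages Finn, Zaid. Under Finn: Zephyr (1). Zaid has no reports. So Jun's organization is 2 direct reports plus everyone under them: 2 + 1 = 3.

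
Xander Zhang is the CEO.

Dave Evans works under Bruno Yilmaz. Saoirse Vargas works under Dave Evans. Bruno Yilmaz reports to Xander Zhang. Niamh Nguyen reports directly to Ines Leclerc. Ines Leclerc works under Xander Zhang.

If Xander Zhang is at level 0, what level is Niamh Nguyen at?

2

Chain from Niamh Nguyen up to Xander Zhang: Niamh Nguyen → Ines Leclerc → Xander Zhang. That is 2 steps up, so Niamh Nguyen is 2 levels below Xander Zhang.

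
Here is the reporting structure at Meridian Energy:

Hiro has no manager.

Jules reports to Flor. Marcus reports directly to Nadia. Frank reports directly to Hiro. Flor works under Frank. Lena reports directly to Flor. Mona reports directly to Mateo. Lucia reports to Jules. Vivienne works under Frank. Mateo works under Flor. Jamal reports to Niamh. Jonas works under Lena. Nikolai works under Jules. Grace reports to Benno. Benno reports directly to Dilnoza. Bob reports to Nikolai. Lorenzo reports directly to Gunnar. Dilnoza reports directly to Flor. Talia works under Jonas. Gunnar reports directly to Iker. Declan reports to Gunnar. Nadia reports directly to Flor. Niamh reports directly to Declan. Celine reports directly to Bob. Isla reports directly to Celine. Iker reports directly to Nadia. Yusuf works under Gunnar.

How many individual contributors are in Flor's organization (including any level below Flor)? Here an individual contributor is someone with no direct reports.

The people in Flor's organization with no one reporting to them are Talia, Lucia, Isla, Grace, Mona, Marcus, Yusuf, Lorenzo, Jamal. That is 9.

9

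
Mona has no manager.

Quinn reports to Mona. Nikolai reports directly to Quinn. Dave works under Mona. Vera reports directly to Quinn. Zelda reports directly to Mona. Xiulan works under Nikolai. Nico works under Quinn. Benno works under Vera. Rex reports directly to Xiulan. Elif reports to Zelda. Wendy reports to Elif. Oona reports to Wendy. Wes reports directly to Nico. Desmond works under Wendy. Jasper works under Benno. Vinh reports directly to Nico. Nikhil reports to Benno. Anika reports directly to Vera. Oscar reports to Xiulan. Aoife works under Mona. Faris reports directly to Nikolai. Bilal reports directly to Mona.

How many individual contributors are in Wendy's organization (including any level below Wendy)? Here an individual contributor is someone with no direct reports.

The people in Wendy's organization with no one reporting to them are Desmond, Oona. That is 2.

2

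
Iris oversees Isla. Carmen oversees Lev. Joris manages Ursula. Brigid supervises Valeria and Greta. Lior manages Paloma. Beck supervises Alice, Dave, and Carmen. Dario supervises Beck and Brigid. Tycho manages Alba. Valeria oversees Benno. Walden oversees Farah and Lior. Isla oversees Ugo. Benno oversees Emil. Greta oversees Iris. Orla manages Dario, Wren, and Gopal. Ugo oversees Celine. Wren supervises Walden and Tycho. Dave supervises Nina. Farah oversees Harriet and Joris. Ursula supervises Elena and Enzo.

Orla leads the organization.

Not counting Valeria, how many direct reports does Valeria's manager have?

1

Valeria reports to Brigid. Brigid's other direct reports are Greta — 1 peer.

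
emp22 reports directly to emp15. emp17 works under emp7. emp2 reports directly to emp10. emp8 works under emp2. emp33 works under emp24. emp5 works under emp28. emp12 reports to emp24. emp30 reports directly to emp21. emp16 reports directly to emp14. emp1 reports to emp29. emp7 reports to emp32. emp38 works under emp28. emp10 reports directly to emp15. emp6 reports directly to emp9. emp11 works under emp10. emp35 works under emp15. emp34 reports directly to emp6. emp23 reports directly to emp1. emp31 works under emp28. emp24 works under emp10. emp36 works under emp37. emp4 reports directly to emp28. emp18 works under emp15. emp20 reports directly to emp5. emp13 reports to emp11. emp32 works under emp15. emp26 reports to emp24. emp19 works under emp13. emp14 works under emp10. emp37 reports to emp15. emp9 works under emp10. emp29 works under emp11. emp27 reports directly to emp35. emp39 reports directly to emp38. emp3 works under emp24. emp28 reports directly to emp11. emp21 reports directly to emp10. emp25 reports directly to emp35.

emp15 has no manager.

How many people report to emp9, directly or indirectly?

2

emp9 directly manages emp6. Under emp6: emp34 (1). That's 2 in total.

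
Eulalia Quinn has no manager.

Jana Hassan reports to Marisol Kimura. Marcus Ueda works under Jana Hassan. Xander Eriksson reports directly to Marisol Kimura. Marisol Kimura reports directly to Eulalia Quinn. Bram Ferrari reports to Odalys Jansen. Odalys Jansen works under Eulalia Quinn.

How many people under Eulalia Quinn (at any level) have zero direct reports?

The people in Eulalia Quinn's organization with no one reporting to them are Bram Ferrari, Xander Eriksson, Marcus Ueda. That is 3.

3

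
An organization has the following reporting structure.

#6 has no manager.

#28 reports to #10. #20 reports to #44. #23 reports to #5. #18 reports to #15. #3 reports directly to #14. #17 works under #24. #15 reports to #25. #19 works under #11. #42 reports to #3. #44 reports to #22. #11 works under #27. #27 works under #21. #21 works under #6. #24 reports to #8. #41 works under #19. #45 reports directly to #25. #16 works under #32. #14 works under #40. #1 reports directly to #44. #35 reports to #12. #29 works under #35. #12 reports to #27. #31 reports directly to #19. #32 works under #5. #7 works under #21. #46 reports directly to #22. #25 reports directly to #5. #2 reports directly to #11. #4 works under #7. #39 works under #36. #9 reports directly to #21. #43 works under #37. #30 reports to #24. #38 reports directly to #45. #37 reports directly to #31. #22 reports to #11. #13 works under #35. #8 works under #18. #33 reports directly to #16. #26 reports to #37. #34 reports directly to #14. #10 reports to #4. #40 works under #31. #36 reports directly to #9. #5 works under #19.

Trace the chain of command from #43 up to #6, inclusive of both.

#43 reports to #37. #37 reports to #31. #31 reports to #19. #19 reports to #11. #11 reports to #27. #27 reports to #21. #21 reports to #6. #6 is at the top.

#43 -> #37 -> #31 -> #19 -> #11 -> #27 -> #21 -> #6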